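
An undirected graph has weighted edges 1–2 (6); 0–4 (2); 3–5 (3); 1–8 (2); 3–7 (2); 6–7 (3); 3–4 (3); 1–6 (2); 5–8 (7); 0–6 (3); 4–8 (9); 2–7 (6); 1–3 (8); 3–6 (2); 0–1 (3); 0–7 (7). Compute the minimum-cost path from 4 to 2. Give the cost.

11

A few of the 4→2 routes:
4-0-1-2: 2 + 3 + 6 = 11
4-0-6-1-2: 2 + 3 + 2 + 6 = 13
4-3-7-2: 3 + 2 + 6 = 11
4-3-6-1-2: 3 + 2 + 2 + 6 = 13
4-0-6-7-2: 2 + 3 + 3 + 6 = 14
4-3-6-7-2: 3 + 2 + 3 + 6 = 14
The minimum is 11.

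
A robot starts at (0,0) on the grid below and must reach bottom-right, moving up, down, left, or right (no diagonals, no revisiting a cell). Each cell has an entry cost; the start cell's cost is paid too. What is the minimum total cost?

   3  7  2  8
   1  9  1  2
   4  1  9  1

Take [0,0] -> [0,1] -> [0,2] -> [1,2] -> [1,3] -> [2,3] for a total of 3 + 7 + 2 + 1 + 2 + 1 = 16.

16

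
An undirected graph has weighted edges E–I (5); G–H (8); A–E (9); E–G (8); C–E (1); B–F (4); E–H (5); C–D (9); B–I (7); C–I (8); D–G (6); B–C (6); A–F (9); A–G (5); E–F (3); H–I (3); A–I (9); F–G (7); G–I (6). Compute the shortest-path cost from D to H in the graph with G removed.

Some routes from D to H avoiding G:
D→C→B→I→H: 9 + 6 + 7 + 3 = 25
D→C→I→E→H: 9 + 8 + 5 + 5 = 27
D→C→I→H: 9 + 8 + 3 = 20
D→C→E→I→H: 9 + 1 + 5 + 3 = 18
D→C→E→H: 9 + 1 + 5 = 15
Best route has total 15.

15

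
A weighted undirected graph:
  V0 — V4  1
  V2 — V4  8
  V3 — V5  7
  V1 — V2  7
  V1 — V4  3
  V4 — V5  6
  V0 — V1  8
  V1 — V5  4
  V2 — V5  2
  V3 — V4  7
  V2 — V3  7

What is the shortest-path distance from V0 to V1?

A few of the V0→V1 routes:
V0-V4-V2-V1: 1 + 8 + 7 = 16
V0-V4-V5-V1: 1 + 6 + 4 = 11
V0-V4-V2-V5-V1: 1 + 8 + 2 + 4 = 15
V0-V4-V5-V2-V1: 1 + 6 + 2 + 7 = 16
V0-V1: 8
V0-V4-V1: 1 + 3 = 4
Best route has total 4.

4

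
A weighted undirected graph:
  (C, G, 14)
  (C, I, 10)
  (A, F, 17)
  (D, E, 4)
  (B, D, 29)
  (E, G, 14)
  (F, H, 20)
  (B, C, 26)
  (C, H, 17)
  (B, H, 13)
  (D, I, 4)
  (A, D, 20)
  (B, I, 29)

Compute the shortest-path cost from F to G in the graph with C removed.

55

Candidate routes:
F - H - B - D - E - G: 20 + 13 + 29 + 4 + 14 = 80
F - H - B - I - D - E - G: 20 + 13 + 29 + 4 + 4 + 14 = 84
F - A - D - E - G: 17 + 20 + 4 + 14 = 55
Shortest: 55.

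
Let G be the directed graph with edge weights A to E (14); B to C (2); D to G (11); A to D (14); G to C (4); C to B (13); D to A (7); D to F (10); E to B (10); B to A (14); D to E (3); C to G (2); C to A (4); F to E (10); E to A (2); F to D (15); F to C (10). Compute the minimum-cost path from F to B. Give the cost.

Checking several routes:
F → D → E → B: 15 + 3 + 10 = 28
F → E → B: 10 + 10 = 20
F → C → B: 10 + 13 = 23
Best route has total 20.

20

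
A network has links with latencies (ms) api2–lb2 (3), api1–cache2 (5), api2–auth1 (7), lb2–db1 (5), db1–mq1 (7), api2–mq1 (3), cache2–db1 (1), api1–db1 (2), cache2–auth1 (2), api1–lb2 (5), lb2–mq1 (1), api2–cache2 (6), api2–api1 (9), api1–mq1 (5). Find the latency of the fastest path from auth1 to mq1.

A few of the auth1→mq1 routes:
auth1-api2-mq1: 7 + 3 = 10
auth1-cache2-db1-api1-lb2-mq1: 2 + 1 + 2 + 5 + 1 = 11
auth1-cache2-db1-lb2-mq1: 2 + 1 + 5 + 1 = 9
auth1-api2-lb2-mq1: 7 + 3 + 1 = 11
auth1-cache2-db1-api1-mq1: 2 + 1 + 2 + 5 = 10
auth1-cache2-db1-mq1: 2 + 1 + 7 = 10
Shortest: 9 ms.

9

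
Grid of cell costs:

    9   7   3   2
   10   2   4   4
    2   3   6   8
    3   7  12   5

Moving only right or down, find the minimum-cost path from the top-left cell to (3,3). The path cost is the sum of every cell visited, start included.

Cheapest: [0,0] [0,1] [0,2] [0,3] [1,3] [2,3] [3,3]
  9 + 7 + 3 + 2 + 4 + 8 + 5 = 38

38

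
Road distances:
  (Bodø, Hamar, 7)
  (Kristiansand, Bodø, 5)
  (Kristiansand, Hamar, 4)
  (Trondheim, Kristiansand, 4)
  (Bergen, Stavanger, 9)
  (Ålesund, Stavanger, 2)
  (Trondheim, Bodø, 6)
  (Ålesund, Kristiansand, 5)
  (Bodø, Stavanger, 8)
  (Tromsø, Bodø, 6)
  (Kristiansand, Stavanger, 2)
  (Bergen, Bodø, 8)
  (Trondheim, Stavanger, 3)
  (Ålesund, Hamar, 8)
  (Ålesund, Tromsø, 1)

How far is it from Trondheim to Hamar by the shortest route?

8

A few of the Trondheim→Hamar routes:
Trondheim-Stavanger-Ålesund-Kristiansand-Hamar: 3 + 2 + 5 + 4 = 14
Trondheim-Bodø-Hamar: 6 + 7 = 13
Trondheim-Kristiansand-Hamar: 4 + 4 = 8
Trondheim-Stavanger-Ålesund-Hamar: 3 + 2 + 8 = 13
Trondheim-Stavanger-Kristiansand-Hamar: 3 + 2 + 4 = 9
The minimum is 8.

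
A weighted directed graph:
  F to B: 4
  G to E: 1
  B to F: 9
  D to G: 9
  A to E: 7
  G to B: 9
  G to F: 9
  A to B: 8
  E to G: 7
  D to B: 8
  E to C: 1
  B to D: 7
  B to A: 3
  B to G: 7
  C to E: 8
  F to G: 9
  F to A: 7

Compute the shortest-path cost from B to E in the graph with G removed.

10

Paths from B to E avoiding G:
B-F-A-E: 9 + 7 + 7 = 23
B-A-E: 3 + 7 = 10
Best route has total 10.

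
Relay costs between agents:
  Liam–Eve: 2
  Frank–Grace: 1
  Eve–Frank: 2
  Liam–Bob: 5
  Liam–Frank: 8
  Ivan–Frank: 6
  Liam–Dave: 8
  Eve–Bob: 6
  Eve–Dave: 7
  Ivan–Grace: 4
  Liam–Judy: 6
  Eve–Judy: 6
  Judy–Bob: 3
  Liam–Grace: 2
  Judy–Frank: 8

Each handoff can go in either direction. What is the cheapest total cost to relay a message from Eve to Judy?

Comparing a few candidate routes:
Eve -> Bob -> Judy: 6 + 3 = 9
Eve -> Frank -> Judy: 2 + 8 = 10
Eve -> Liam -> Judy: 2 + 6 = 8
Eve -> Judy: 6
The minimum is 6.

6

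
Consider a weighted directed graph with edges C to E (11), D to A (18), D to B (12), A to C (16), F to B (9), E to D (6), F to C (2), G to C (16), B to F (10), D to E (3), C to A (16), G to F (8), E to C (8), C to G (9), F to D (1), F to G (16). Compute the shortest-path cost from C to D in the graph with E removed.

Routes from C to D avoiding E:
C → G → F → D: 9 + 8 + 1 = 18
Shortest: 18.

18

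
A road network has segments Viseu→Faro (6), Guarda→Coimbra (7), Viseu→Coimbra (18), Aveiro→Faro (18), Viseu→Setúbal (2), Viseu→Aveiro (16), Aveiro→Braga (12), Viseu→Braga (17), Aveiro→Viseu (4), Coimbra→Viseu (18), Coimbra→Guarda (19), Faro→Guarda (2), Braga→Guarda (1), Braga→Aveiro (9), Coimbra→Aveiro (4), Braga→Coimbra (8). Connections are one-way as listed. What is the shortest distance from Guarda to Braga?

A few of the Guarda→Braga routes:
Guarda -> Coimbra -> Viseu -> Braga: 7 + 18 + 17 = 42
Guarda -> Coimbra -> Aveiro -> Viseu -> Braga: 7 + 4 + 4 + 17 = 32
Guarda -> Coimbra -> Aveiro -> Braga: 7 + 4 + 12 = 23
Best route has total 23.

23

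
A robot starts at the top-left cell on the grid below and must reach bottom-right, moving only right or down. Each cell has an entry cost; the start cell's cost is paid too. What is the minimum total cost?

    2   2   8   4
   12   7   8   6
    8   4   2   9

26

Take r0c0 r0c1 r1c1 r2c1 r2c2 r2c3 for a total of 2 + 2 + 7 + 4 + 2 + 9 = 26.
(Top row then right column would cost 31.)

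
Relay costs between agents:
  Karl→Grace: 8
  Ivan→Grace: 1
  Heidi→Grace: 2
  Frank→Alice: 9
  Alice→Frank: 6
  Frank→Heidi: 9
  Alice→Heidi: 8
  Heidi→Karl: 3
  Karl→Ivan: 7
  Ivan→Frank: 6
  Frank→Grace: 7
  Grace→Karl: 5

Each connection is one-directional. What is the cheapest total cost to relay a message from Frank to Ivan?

19

Comparing a few candidate routes:
Frank→Heidi→Karl→Ivan: 9 + 3 + 7 = 19
Frank→Heidi→Grace→Karl→Ivan: 9 + 2 + 5 + 7 = 23
Frank→Grace→Karl→Ivan: 7 + 5 + 7 = 19
The minimum is 19.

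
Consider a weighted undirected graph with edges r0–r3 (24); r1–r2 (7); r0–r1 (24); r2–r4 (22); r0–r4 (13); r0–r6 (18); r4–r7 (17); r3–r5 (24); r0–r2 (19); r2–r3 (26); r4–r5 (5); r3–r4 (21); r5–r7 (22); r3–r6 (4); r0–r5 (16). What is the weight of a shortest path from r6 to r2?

Checking several routes:
r6→r0→r2: 18 + 19 = 37
r6→r3→r4→r2: 4 + 21 + 22 = 47
r6→r3→r2: 4 + 26 = 30
r6→r3→r0→r2: 4 + 24 + 19 = 47
r6→r0→r1→r2: 18 + 24 + 7 = 49
r6→r0→r4→r2: 18 + 13 + 22 = 53
Best route has total 30.

30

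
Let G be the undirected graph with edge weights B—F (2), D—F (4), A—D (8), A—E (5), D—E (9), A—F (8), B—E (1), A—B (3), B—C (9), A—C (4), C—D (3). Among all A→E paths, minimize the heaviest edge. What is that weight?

3

Checking several routes:
A -> C -> D -> F -> B -> E: max(4, 3, 4, 2, 1) = 4
A -> E: max(5) = 5
A -> B -> E: max(3, 1) = 3
The minimum achievable maximum is 3.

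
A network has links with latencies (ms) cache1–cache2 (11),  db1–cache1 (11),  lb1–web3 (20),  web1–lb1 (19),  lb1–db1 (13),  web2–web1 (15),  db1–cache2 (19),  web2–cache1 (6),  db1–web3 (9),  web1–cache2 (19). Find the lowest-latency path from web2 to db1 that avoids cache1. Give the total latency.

47

Candidate routes:
web2 → web1 → lb1 → db1: 15 + 19 + 13 = 47
web2 → web1 → cache2 → db1: 15 + 19 + 19 = 53
web2 → web1 → lb1 → web3 → db1: 15 + 19 + 20 + 9 = 63
The minimum is 47 ms.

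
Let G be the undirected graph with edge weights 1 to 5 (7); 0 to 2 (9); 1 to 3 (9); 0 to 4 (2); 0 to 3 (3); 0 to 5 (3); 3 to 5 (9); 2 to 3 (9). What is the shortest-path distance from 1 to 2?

18

A few of the 1→2 routes:
1→5→0→2: 7 + 3 + 9 = 19
1→3→2: 9 + 9 = 18
1→5→0→3→2: 7 + 3 + 3 + 9 = 22
1→3→0→2: 9 + 3 + 9 = 21
1→5→3→2: 7 + 9 + 9 = 25
Best route has total 18.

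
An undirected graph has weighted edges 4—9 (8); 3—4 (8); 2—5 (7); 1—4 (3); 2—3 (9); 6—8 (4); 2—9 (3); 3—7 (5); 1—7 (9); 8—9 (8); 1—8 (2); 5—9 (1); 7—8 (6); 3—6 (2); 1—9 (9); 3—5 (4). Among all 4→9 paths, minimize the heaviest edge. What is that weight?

Comparing a few candidate routes:
4 - 1 - 8 - 7 - 3 - 5 - 2 - 9: max(3, 2, 6, 5, 4, 7, 3) = 7
4 - 3 - 5 - 2 - 9: max(8, 4, 7, 3) = 8
4 - 1 - 8 - 6 - 3 - 5 - 9: max(3, 2, 4, 2, 4, 1) = 4
4 - 1 - 8 - 6 - 3 - 5 - 2 - 9: max(3, 2, 4, 2, 4, 7, 3) = 7
4 - 1 - 8 - 7 - 3 - 5 - 9: max(3, 2, 6, 5, 4, 1) = 6
4 - 3 - 5 - 9: max(8, 4, 1) = 8
The minimum achievable maximum is 4.

4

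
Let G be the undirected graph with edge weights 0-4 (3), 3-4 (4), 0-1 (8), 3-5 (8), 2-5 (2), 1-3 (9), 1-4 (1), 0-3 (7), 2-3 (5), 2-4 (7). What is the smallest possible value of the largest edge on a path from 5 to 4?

5

Some routes from 5 to 4:
5 - 2 - 3 - 0 - 4: max(2, 5, 7, 3) = 7
5 - 2 - 3 - 4: max(2, 5, 4) = 5
5 - 3 - 0 - 1 - 4: max(8, 7, 8, 1) = 8
5 - 2 - 3 - 0 - 1 - 4: max(2, 5, 7, 8, 1) = 8
5 - 2 - 4: max(2, 7) = 7
5 - 3 - 0 - 4: max(8, 7, 3) = 8
Smallest bottleneck: 5.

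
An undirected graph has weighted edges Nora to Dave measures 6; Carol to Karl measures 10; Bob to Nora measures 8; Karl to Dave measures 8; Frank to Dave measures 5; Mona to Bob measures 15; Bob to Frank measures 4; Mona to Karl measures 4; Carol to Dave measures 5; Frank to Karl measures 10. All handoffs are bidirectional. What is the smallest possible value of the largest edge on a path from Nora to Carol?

Comparing a few candidate routes:
Nora→Dave→Carol: max(6, 5) = 6
Nora→Bob→Frank→Karl→Dave→Carol: max(8, 4, 10, 8, 5) = 10
Nora→Dave→Frank→Karl→Carol: max(6, 5, 10, 10) = 10
Nora→Bob→Frank→Karl→Carol: max(8, 4, 10, 10) = 10
Nora→Bob→Frank→Dave→Karl→Carol: max(8, 4, 5, 8, 10) = 10
Nora→Bob→Frank→Dave→Carol: max(8, 4, 5, 5) = 8
The minimum achievable maximum is 6.

6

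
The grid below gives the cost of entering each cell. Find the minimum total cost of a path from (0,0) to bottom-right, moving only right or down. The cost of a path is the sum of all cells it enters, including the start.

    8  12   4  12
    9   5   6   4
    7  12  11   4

36

Best path: r0c0 → r1c0 → r1c1 → r1c2 → r1c3 → r2c3
Cost: 8 + 9 + 5 + 6 + 4 + 4 = 36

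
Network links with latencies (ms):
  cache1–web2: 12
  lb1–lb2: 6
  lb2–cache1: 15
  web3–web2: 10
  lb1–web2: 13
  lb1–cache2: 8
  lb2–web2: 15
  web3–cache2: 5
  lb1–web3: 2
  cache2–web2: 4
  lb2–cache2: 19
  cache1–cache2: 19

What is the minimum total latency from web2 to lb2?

Checking several routes:
web2 -> web3 -> lb1 -> lb2: 10 + 2 + 6 = 18
web2 -> lb2: 15
web2 -> cache2 -> web3 -> lb1 -> lb2: 4 + 5 + 2 + 6 = 17
Best route has total 15 ms.

15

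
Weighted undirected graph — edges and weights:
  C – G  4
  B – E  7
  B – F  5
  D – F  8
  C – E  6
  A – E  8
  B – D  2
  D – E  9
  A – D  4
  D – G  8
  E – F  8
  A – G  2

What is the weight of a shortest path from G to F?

13

Some routes from G to F:
G -> A -> D -> B -> F: 2 + 4 + 2 + 5 = 13
G -> D -> B -> F: 8 + 2 + 5 = 15
G -> A -> D -> F: 2 + 4 + 8 = 14
Shortest: 13.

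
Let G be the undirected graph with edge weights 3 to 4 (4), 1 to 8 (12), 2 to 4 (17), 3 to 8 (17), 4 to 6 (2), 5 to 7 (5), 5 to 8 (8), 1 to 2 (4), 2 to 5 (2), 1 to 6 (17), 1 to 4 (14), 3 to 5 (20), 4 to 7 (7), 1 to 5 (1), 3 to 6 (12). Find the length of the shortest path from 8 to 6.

22

Checking several routes:
8-3-4-6: 17 + 4 + 2 = 23
8-5-1-6: 8 + 1 + 17 = 26
8-5-1-4-6: 8 + 1 + 14 + 2 = 25
8-5-7-4-6: 8 + 5 + 7 + 2 = 22
The minimum is 22.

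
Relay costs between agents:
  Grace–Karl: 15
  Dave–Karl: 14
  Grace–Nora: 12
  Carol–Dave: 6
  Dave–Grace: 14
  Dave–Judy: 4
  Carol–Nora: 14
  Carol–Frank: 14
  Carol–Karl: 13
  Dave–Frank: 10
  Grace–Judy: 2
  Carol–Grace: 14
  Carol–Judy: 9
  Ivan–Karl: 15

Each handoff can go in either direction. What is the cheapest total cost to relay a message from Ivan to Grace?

Some routes from Ivan to Grace:
Ivan -> Karl -> Carol -> Judy -> Grace: 15 + 13 + 9 + 2 = 39
Ivan -> Karl -> Grace: 15 + 15 = 30
Ivan -> Karl -> Dave -> Judy -> Grace: 15 + 14 + 4 + 2 = 35
Shortest: 30.

30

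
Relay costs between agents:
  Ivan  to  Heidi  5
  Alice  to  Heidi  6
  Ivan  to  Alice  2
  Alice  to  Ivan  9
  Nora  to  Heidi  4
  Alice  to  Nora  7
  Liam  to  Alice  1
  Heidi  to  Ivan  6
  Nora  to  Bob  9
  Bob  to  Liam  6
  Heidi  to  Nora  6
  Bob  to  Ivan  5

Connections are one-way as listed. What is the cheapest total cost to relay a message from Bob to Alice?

7

Routes from Bob to Alice:
Bob - Liam - Alice: 6 + 1 = 7
Bob - Ivan - Alice: 5 + 2 = 7
The minimum is 7.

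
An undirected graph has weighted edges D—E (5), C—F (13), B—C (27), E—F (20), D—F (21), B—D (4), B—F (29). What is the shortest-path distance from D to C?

31

Routes from D to C:
D -> F -> C: 21 + 13 = 34
D -> B -> F -> C: 4 + 29 + 13 = 46
D -> F -> B -> C: 21 + 29 + 27 = 77
D -> E -> F -> B -> C: 5 + 20 + 29 + 27 = 81
D -> B -> C: 4 + 27 = 31
D -> E -> F -> C: 5 + 20 + 13 = 38
Best route has total 31.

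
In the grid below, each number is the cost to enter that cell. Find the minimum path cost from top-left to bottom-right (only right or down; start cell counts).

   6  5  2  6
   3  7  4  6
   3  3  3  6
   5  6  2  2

22

Path (0,0) -> (1,0) -> (2,0) -> (2,1) -> (2,2) -> (3,2) -> (3,3): 6 + 3 + 3 + 3 + 3 + 2 + 2 = 22.
(Top row then right column would cost 33.)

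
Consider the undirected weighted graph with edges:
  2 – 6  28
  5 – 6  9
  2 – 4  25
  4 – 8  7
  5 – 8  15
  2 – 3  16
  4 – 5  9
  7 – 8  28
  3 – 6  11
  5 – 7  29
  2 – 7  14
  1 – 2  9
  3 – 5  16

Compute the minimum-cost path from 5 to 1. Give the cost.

Comparing a few candidate routes:
5 -> 6 -> 2 -> 1: 9 + 28 + 9 = 46
5 -> 3 -> 2 -> 1: 16 + 16 + 9 = 41
5 -> 6 -> 3 -> 2 -> 1: 9 + 11 + 16 + 9 = 45
5 -> 4 -> 2 -> 1: 9 + 25 + 9 = 43
The minimum is 41.

41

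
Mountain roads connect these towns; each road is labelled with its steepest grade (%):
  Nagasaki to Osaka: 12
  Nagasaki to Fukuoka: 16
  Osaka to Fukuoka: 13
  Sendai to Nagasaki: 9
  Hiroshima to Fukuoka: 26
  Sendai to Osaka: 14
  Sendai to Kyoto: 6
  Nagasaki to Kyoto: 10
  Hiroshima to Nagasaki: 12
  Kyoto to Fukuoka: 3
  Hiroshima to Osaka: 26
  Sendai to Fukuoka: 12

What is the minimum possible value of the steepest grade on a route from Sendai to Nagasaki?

9

A few of the Sendai→Nagasaki routes:
Sendai -> Fukuoka -> Kyoto -> Nagasaki: max(12, 3, 10) = 12
Sendai -> Kyoto -> Fukuoka -> Osaka -> Nagasaki: max(6, 3, 13, 12) = 13
Sendai -> Nagasaki: max(9) = 9
Sendai -> Kyoto -> Nagasaki: max(6, 10) = 10
Sendai -> Fukuoka -> Osaka -> Nagasaki: max(12, 13, 12) = 13
Sendai -> Osaka -> Nagasaki: max(14, 12) = 14
The minimum achievable maximum is 9%.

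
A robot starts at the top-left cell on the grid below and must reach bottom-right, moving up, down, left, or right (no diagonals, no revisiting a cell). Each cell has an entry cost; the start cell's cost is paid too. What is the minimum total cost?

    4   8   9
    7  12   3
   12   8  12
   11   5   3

39

Take [0,0] [0,1] [0,2] [1,2] [2,2] [3,2] for a total of 4 + 8 + 9 + 3 + 12 + 3 = 39.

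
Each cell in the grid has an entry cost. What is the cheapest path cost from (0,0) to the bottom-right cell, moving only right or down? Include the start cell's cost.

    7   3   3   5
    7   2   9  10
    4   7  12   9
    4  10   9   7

Cheapest: (0,0) (0,1) (0,2) (0,3) (1,3) (2,3) (3,3)
  7 + 3 + 3 + 5 + 10 + 9 + 7 = 44

44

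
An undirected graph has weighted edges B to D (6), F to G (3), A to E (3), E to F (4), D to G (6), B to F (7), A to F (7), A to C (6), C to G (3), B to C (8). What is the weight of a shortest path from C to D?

9

A few of the C→D routes:
C -> A -> F -> G -> D: 6 + 7 + 3 + 6 = 22
C -> G -> D: 3 + 6 = 9
C -> A -> E -> F -> G -> D: 6 + 3 + 4 + 3 + 6 = 22
C -> B -> D: 8 + 6 = 14
C -> G -> F -> B -> D: 3 + 3 + 7 + 6 = 19
Shortest: 9.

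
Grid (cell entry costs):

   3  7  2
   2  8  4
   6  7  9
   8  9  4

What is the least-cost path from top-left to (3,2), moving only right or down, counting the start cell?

29

One optimal route is [0,0]→[0,1]→[0,2]→[1,2]→[2,2]→[3,2].
Its cost is 3 + 7 + 2 + 4 + 9 + 4 = 29.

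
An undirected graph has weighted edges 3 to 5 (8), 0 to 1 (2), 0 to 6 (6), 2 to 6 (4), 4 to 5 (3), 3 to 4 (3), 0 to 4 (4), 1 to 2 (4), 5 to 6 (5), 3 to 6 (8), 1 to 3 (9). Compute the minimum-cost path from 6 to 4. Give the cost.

A few of the 6→4 routes:
6 - 2 - 1 - 0 - 4: 4 + 4 + 2 + 4 = 14
6 - 5 - 3 - 4: 5 + 8 + 3 = 16
6 - 5 - 4: 5 + 3 = 8
6 - 0 - 4: 6 + 4 = 10
6 - 3 - 4: 8 + 3 = 11
The minimum is 8.

8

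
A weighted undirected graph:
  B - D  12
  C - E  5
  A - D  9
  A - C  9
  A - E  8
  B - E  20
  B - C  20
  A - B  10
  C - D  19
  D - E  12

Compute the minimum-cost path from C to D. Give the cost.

17

Comparing a few candidate routes:
C-A-E-D: 9 + 8 + 12 = 29
C-E-D: 5 + 12 = 17
C-A-D: 9 + 9 = 18
C-A-B-D: 9 + 10 + 12 = 31
C-E-A-D: 5 + 8 + 9 = 22
C-D: 19
Best route has total 17.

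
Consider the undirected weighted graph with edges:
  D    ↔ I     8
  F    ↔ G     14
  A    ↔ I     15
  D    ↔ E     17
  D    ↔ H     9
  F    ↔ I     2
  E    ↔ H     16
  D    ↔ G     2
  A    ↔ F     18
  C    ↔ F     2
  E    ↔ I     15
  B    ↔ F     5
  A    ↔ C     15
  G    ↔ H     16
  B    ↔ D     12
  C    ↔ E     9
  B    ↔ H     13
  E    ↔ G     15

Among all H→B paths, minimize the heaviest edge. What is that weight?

9

A few of the H→B routes:
H-D-B: max(9, 12) = 12
H-B: max(13) = 13
H-D-I-F-B: max(9, 8, 2, 5) = 9
H-D-G-F-B: max(9, 2, 14, 5) = 14
Smallest bottleneck: 9.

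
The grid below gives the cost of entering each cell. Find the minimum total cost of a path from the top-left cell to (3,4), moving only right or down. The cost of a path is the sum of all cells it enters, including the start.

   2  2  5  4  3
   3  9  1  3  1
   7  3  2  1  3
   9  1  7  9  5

21

Best path: (0,0) → (0,1) → (0,2) → (1,2) → (2,2) → (2,3) → (2,4) → (3,4)
Cost: 2 + 2 + 5 + 1 + 2 + 1 + 3 + 5 = 21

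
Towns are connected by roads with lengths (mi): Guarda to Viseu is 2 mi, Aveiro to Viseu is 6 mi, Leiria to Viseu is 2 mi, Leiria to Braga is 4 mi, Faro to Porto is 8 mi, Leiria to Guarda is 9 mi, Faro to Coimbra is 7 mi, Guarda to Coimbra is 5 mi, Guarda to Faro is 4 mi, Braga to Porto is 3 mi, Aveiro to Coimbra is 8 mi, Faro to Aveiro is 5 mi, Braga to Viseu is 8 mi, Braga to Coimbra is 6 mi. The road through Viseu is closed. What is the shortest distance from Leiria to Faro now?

13

Comparing a few candidate routes:
Leiria → Guarda → Faro: 9 + 4 = 13
Leiria → Braga → Coimbra → Guarda → Faro: 4 + 6 + 5 + 4 = 19
Leiria → Braga → Porto → Faro: 4 + 3 + 8 = 15
Leiria → Braga → Coimbra → Faro: 4 + 6 + 7 = 17
Shortest: 13 mi.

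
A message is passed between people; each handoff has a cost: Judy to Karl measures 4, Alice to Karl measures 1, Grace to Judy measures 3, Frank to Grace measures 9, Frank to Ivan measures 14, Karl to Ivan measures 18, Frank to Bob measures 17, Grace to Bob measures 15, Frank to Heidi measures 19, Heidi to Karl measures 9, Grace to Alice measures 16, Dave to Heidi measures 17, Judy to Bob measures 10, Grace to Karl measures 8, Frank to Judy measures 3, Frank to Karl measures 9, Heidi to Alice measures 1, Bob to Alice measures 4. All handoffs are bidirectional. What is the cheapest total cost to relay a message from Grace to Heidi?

Comparing a few candidate routes:
Grace→Judy→Karl→Alice→Heidi: 3 + 4 + 1 + 1 = 9
Grace→Judy→Karl→Heidi: 3 + 4 + 9 = 16
Grace→Karl→Alice→Heidi: 8 + 1 + 1 = 10
Grace→Karl→Heidi: 8 + 9 = 17
Grace→Judy→Frank→Karl→Alice→Heidi: 3 + 3 + 9 + 1 + 1 = 17
Shortest: 9.

9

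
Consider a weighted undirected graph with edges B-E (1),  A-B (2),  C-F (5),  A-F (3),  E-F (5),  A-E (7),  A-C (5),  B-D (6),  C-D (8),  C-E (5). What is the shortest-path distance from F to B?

Some routes from F to B:
F → A → E → B: 3 + 7 + 1 = 11
F → C → E → B: 5 + 5 + 1 = 11
F → A → B: 3 + 2 = 5
F → E → B: 5 + 1 = 6
F → C → A → B: 5 + 5 + 2 = 12
Shortest: 5.

5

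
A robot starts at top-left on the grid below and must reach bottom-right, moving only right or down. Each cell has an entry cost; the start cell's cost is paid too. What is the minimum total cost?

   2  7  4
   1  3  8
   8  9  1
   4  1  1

16

Path (0,0) → (1,0) → (1,1) → (1,2) → (2,2) → (3,2): 2 + 1 + 3 + 8 + 1 + 1 = 16.
For comparison, the top-then-right route costs 23.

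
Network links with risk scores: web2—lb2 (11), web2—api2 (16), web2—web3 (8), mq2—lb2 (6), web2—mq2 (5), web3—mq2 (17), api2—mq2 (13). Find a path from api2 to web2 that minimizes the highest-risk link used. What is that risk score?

13

A few of the api2→web2 routes:
api2-web2: max(16) = 16
api2-mq2-web2: max(13, 5) = 13
api2-mq2-lb2-web2: max(13, 6, 11) = 13
Smallest bottleneck: 13.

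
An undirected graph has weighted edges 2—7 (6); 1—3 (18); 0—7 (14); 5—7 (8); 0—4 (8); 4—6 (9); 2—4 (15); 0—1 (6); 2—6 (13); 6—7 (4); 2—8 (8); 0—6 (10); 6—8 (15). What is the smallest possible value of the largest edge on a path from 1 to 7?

Comparing a few candidate routes:
1 -> 0 -> 6 -> 7: max(6, 10, 4) = 10
1 -> 0 -> 6 -> 2 -> 7: max(6, 10, 13, 6) = 13
1 -> 0 -> 7: max(6, 14) = 14
1 -> 0 -> 4 -> 6 -> 2 -> 7: max(6, 8, 9, 13, 6) = 13
1 -> 0 -> 4 -> 6 -> 7: max(6, 8, 9, 4) = 9
1 -> 0 -> 6 -> 4 -> 2 -> 7: max(6, 10, 9, 15, 6) = 15
Smallest bottleneck: 9.

9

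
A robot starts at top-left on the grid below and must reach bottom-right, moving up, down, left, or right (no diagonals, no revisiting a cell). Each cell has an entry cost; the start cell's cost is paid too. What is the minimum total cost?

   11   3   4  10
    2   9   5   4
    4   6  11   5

Cheapest: (0,0) -> (0,1) -> (0,2) -> (1,2) -> (1,3) -> (2,3)
  11 + 3 + 4 + 5 + 4 + 5 = 32

32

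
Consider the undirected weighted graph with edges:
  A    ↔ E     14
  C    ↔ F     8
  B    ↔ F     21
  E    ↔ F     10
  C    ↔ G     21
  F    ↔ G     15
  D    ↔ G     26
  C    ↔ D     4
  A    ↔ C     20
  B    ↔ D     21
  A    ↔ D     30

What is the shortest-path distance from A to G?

39

Checking several routes:
A→C→D→G: 20 + 4 + 26 = 50
A→E→F→C→G: 14 + 10 + 8 + 21 = 53
A→C→G: 20 + 21 = 41
A→C→F→G: 20 + 8 + 15 = 43
A→E→F→G: 14 + 10 + 15 = 39
A→D→C→G: 30 + 4 + 21 = 55
The minimum is 39.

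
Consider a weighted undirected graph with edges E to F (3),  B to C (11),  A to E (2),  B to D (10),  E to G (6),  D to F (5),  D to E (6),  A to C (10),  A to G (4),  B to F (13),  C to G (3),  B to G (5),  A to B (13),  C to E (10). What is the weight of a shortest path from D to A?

8

Some routes from D to A:
D - E - G - A: 6 + 6 + 4 = 16
D - B - G - A: 10 + 5 + 4 = 19
D - F - E - G - A: 5 + 3 + 6 + 4 = 18
D - E - A: 6 + 2 = 8
D - F - E - A: 5 + 3 + 2 = 10
Shortest: 8.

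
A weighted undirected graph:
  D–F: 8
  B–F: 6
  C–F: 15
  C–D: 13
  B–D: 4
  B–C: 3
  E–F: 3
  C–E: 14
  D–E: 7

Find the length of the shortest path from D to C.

7

Comparing a few candidate routes:
D -> F -> B -> C: 8 + 6 + 3 = 17
D -> B -> C: 4 + 3 = 7
D -> C: 13
D -> E -> F -> B -> C: 7 + 3 + 6 + 3 = 19
Best route has total 7.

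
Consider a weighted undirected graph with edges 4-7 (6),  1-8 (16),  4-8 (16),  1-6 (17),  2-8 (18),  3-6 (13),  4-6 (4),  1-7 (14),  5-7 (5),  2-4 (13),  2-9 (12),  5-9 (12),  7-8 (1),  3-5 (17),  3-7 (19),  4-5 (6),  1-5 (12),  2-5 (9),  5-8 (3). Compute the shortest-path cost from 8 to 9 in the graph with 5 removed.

30

Checking several routes:
8-2-9: 18 + 12 = 30
8-7-4-2-9: 1 + 6 + 13 + 12 = 32
8-4-2-9: 16 + 13 + 12 = 41
Best route has total 30.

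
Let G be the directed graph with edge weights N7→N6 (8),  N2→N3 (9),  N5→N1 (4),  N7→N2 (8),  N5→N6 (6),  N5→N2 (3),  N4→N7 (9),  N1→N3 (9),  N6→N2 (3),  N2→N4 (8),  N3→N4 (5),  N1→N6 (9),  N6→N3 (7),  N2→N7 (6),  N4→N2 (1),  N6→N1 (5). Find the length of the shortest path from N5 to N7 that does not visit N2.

27

Paths from N5 to N7 avoiding N2:
N5-N1-N6-N3-N4-N7: 4 + 9 + 7 + 5 + 9 = 34
N5-N6-N3-N4-N7: 6 + 7 + 5 + 9 = 27
N5-N6-N1-N3-N4-N7: 6 + 5 + 9 + 5 + 9 = 34
N5-N1-N3-N4-N7: 4 + 9 + 5 + 9 = 27
Best route has total 27.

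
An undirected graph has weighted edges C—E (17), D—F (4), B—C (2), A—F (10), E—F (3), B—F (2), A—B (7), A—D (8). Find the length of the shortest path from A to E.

12

Comparing a few candidate routes:
A - B - F - E: 7 + 2 + 3 = 12
A - D - F - E: 8 + 4 + 3 = 15
A - F - E: 10 + 3 = 13
The minimum is 12.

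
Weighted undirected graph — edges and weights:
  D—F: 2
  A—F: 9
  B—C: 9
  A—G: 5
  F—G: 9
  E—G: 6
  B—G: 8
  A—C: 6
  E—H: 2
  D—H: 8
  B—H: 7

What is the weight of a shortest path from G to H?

8

Checking several routes:
G-E-H: 6 + 2 = 8
G-B-H: 8 + 7 = 15
G-A-F-D-H: 5 + 9 + 2 + 8 = 24
G-F-D-H: 9 + 2 + 8 = 19
The minimum is 8.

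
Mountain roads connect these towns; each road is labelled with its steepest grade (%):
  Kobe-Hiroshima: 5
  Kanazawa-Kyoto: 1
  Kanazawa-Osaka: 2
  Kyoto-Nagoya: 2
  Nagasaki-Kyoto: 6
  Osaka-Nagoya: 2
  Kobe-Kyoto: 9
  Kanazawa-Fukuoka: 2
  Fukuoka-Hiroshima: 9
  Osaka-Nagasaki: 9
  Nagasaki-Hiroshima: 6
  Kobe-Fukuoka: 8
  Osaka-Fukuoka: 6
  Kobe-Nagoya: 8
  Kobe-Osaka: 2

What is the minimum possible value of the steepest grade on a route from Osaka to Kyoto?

2

Comparing a few candidate routes:
Osaka -> Nagoya -> Kyoto: max(2, 2) = 2
Osaka -> Kanazawa -> Fukuoka -> Kobe -> Nagoya -> Kyoto: max(2, 2, 8, 8, 2) = 8
Osaka -> Kanazawa -> Kyoto: max(2, 1) = 2
Osaka -> Fukuoka -> Kanazawa -> Kyoto: max(6, 2, 1) = 6
Osaka -> Kobe -> Hiroshima -> Nagasaki -> Kyoto: max(2, 5, 6, 6) = 6
Osaka -> Kanazawa -> Fukuoka -> Kobe -> Hiroshima -> Nagasaki -> Kyoto: max(2, 2, 8, 5, 6, 6) = 8
Smallest bottleneck: 2%.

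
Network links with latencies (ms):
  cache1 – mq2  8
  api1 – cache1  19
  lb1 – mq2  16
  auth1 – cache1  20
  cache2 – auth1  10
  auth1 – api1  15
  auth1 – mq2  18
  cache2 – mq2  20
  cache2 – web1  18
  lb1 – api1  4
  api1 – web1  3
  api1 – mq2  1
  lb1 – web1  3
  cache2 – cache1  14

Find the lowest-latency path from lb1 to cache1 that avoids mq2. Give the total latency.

Comparing a few candidate routes:
lb1→api1→cache1: 4 + 19 = 23
lb1→web1→api1→auth1→cache1: 3 + 3 + 15 + 20 = 41
lb1→api1→web1→cache2→cache1: 4 + 3 + 18 + 14 = 39
lb1→web1→api1→cache1: 3 + 3 + 19 = 25
lb1→web1→cache2→cache1: 3 + 18 + 14 = 35
lb1→api1→auth1→cache1: 4 + 15 + 20 = 39
The minimum is 23 ms.

23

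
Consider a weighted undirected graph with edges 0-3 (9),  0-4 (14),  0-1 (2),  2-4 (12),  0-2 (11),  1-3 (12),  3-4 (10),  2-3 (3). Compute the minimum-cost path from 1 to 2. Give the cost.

13

Comparing a few candidate routes:
1→3→0→2: 12 + 9 + 11 = 32
1→0→4→3→2: 2 + 14 + 10 + 3 = 29
1→0→3→2: 2 + 9 + 3 = 14
1→0→4→2: 2 + 14 + 12 = 28
1→0→2: 2 + 11 = 13
1→3→2: 12 + 3 = 15
Shortest: 13.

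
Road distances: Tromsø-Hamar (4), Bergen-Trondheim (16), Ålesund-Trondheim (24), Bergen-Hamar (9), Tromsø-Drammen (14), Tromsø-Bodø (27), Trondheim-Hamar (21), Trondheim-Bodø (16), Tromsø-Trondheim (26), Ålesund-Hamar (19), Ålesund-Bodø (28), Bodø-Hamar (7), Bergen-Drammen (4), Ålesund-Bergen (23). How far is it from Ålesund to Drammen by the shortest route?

27

A few of the Ålesund→Drammen routes:
Ålesund -> Bergen -> Drammen: 23 + 4 = 27
Ålesund -> Hamar -> Tromsø -> Drammen: 19 + 4 + 14 = 37
Ålesund -> Hamar -> Bergen -> Drammen: 19 + 9 + 4 = 32
Best route has total 27.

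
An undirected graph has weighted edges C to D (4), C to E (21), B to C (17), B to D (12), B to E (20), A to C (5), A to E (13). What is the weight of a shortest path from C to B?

16

Paths from C to B:
C -> B: 17
C -> E -> B: 21 + 20 = 41
C -> D -> B: 4 + 12 = 16
C -> A -> E -> B: 5 + 13 + 20 = 38
Shortest: 16.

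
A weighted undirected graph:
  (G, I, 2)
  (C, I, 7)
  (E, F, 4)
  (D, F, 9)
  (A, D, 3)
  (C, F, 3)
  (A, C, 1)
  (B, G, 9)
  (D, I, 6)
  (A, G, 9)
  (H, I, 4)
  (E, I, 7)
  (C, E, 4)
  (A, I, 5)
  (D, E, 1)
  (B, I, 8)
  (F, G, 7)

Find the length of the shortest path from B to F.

Some routes from B to F:
B -> G -> F: 9 + 7 = 16
B -> I -> A -> C -> F: 8 + 5 + 1 + 3 = 17
B -> I -> D -> E -> F: 8 + 6 + 1 + 4 = 19
B -> I -> C -> F: 8 + 7 + 3 = 18
B -> I -> G -> F: 8 + 2 + 7 = 17
Best route has total 16.

16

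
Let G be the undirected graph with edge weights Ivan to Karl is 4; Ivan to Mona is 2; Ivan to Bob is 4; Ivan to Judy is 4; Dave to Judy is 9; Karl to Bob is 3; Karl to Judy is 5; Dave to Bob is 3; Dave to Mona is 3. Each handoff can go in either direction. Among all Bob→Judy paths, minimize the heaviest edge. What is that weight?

Some routes from Bob to Judy:
Bob → Dave → Mona → Ivan → Judy: max(3, 3, 2, 4) = 4
Bob → Ivan → Karl → Judy: max(4, 4, 5) = 5
Bob → Karl → Ivan → Judy: max(3, 4, 4) = 4
Bob → Karl → Judy: max(3, 5) = 5
Bob → Dave → Mona → Ivan → Karl → Judy: max(3, 3, 2, 4, 5) = 5
Bob → Ivan → Judy: max(4, 4) = 4
The minimum achievable maximum is 4.

4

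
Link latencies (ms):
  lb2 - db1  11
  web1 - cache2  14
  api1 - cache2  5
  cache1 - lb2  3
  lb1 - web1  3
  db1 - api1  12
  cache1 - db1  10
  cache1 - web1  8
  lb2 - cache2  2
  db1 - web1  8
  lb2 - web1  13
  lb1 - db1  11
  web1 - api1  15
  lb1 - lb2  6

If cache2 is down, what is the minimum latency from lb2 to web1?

A few of the lb2→web1 routes:
lb2→cache1→db1→web1: 3 + 10 + 8 = 21
lb2→db1→web1: 11 + 8 = 19
lb2→db1→lb1→web1: 11 + 11 + 3 = 25
lb2→lb1→web1: 6 + 3 = 9
lb2→cache1→web1: 3 + 8 = 11
lb2→web1: 13
Shortest: 9 ms.

9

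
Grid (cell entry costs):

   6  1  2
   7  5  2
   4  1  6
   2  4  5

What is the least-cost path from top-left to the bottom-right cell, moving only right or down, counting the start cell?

Cheapest: (0,0) -> (0,1) -> (0,2) -> (1,2) -> (2,2) -> (3,2)
  6 + 1 + 2 + 2 + 6 + 5 = 22

22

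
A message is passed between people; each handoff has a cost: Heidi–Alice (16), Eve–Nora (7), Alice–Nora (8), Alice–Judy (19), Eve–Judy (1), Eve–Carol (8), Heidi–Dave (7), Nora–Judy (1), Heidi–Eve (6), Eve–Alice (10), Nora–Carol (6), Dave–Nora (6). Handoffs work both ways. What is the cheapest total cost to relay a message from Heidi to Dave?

7

A few of the Heidi→Dave routes:
Heidi→Eve→Carol→Nora→Dave: 6 + 8 + 6 + 6 = 26
Heidi→Alice→Nora→Dave: 16 + 8 + 6 = 30
Heidi→Eve→Judy→Nora→Dave: 6 + 1 + 1 + 6 = 14
Heidi→Eve→Nora→Dave: 6 + 7 + 6 = 19
Heidi→Dave: 7
Best route has total 7.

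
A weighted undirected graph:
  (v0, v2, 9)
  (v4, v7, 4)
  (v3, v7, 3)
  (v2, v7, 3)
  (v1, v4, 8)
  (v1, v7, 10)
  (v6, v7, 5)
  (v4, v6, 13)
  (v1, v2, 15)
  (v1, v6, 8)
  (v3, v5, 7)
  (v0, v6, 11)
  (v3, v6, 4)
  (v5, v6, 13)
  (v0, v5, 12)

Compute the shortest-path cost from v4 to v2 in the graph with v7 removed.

Some routes from v4 to v2 avoiding v7:
v4 - v6 - v0 - v2: 13 + 11 + 9 = 33
v4 - v1 - v2: 8 + 15 = 23
v4 - v6 - v1 - v2: 13 + 8 + 15 = 36
v4 - v1 - v6 - v0 - v2: 8 + 8 + 11 + 9 = 36
The minimum is 23.

23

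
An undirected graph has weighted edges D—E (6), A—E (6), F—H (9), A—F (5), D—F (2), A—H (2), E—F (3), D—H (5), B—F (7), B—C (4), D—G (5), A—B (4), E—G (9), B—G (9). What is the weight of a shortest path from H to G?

10

Comparing a few candidate routes:
H-F-D-G: 9 + 2 + 5 = 16
H-A-F-D-G: 2 + 5 + 2 + 5 = 14
H-A-E-G: 2 + 6 + 9 = 17
H-A-B-G: 2 + 4 + 9 = 15
H-D-G: 5 + 5 = 10
The minimum is 10.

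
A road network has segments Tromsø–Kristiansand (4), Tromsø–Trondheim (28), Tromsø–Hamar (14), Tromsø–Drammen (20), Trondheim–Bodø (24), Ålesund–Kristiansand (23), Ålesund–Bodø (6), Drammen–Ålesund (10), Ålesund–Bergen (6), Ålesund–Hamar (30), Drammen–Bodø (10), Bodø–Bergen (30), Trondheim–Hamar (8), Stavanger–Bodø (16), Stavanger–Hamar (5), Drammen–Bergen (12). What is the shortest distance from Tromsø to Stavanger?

19

A few of the Tromsø→Stavanger routes:
Tromsø → Trondheim → Hamar → Stavanger: 28 + 8 + 5 = 41
Tromsø → Drammen → Bodø → Stavanger: 20 + 10 + 16 = 46
Tromsø → Hamar → Stavanger: 14 + 5 = 19
Best route has total 19.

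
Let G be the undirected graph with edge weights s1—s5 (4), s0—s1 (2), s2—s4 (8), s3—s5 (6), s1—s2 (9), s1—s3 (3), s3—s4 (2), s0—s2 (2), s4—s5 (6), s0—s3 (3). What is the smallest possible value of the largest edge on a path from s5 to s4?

4

Some routes from s5 to s4:
s5 → s4: max(6) = 6
s5 → s1 → s0 → s3 → s4: max(4, 2, 3, 2) = 4
s5 → s1 → s3 → s4: max(4, 3, 2) = 4
Smallest bottleneck: 4.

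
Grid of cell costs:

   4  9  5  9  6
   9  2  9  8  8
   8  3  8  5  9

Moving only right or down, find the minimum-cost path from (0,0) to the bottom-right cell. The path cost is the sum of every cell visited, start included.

40

One optimal route is r0c0 → r0c1 → r1c1 → r2c1 → r2c2 → r2c3 → r2c4.
Its cost is 4 + 9 + 2 + 3 + 8 + 5 + 9 = 40.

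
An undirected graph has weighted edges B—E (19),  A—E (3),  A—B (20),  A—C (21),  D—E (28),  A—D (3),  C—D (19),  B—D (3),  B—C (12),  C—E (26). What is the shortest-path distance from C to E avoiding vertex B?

24

Paths from C to E avoiding B:
C→D→E: 19 + 28 = 47
C→D→A→E: 19 + 3 + 3 = 25
C→A→E: 21 + 3 = 24
C→E: 26
C→A→D→E: 21 + 3 + 28 = 52
Shortest: 24.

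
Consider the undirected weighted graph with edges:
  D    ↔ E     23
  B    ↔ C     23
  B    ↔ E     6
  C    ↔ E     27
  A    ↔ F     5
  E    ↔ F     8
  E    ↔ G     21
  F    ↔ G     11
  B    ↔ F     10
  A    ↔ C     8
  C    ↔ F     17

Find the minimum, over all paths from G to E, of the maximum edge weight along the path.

11

Checking several routes:
G-E: max(21) = 21
G-F-E: max(11, 8) = 11
G-F-B-E: max(11, 10, 6) = 11
Smallest bottleneck: 11.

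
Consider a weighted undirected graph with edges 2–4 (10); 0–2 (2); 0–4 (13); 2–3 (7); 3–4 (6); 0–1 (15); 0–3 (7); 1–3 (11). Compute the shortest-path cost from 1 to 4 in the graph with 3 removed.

27

Candidate routes:
1→0→4: 15 + 13 = 28
1→0→2→4: 15 + 2 + 10 = 27
Best route has total 27.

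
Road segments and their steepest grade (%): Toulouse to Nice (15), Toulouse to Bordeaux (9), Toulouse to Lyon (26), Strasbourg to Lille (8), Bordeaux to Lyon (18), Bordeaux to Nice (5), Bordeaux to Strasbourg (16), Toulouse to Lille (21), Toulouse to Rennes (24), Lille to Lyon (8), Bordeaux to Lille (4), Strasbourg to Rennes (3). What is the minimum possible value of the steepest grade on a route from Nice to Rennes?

A few of the Nice→Rennes routes:
Nice -> Toulouse -> Bordeaux -> Lille -> Strasbourg -> Rennes: max(15, 9, 4, 8, 3) = 15
Nice -> Bordeaux -> Strasbourg -> Rennes: max(5, 16, 3) = 16
Nice -> Bordeaux -> Lille -> Strasbourg -> Rennes: max(5, 4, 8, 3) = 8
The minimum achievable maximum is 8%.

8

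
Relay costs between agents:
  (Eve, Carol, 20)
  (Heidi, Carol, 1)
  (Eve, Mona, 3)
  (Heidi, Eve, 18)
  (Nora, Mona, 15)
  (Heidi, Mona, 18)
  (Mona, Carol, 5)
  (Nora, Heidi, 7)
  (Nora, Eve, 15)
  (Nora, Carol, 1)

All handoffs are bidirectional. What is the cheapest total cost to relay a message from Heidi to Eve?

Some routes from Heidi to Eve:
Heidi→Nora→Carol→Mona→Eve: 7 + 1 + 5 + 3 = 16
Heidi→Carol→Mona→Eve: 1 + 5 + 3 = 9
Heidi→Carol→Nora→Eve: 1 + 1 + 15 = 17
Shortest: 9.

9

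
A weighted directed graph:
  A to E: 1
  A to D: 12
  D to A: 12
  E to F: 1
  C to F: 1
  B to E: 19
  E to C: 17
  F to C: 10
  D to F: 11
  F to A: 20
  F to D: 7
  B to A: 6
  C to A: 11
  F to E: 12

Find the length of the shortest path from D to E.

13

Candidate routes:
D - A - E: 12 + 1 = 13
D - F - C - A - E: 11 + 10 + 11 + 1 = 33
D - F - A - E: 11 + 20 + 1 = 32
D - F - E: 11 + 12 = 23
Shortest: 13.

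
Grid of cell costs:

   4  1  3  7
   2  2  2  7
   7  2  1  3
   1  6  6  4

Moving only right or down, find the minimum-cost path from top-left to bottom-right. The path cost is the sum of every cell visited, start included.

Path [0,0] -> [0,1] -> [1,1] -> [1,2] -> [2,2] -> [2,3] -> [3,3]: 4 + 1 + 2 + 2 + 1 + 3 + 4 = 17.
For comparison, the top-then-right route costs 29.

17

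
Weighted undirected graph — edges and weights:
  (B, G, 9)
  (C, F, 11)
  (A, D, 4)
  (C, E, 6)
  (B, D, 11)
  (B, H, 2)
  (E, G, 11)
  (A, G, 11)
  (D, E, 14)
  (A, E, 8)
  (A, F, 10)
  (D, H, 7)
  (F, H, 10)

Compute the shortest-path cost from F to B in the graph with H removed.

25

Checking several routes:
F→C→E→D→B: 11 + 6 + 14 + 11 = 42
F→C→E→G→B: 11 + 6 + 11 + 9 = 37
F→C→E→A→D→B: 11 + 6 + 8 + 4 + 11 = 40
F→A→D→B: 10 + 4 + 11 = 25
F→A→E→G→B: 10 + 8 + 11 + 9 = 38
F→A→G→B: 10 + 11 + 9 = 30
The minimum is 25.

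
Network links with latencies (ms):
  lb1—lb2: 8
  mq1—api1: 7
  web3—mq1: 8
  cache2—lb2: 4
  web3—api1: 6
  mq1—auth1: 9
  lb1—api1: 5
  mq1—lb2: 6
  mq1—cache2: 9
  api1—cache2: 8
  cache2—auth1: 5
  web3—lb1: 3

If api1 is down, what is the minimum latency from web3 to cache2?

15

Some routes from web3 to cache2 avoiding api1:
web3 - lb1 - lb2 - cache2: 3 + 8 + 4 = 15
web3 - mq1 - cache2: 8 + 9 = 17
web3 - mq1 - lb2 - cache2: 8 + 6 + 4 = 18
Shortest: 15 ms.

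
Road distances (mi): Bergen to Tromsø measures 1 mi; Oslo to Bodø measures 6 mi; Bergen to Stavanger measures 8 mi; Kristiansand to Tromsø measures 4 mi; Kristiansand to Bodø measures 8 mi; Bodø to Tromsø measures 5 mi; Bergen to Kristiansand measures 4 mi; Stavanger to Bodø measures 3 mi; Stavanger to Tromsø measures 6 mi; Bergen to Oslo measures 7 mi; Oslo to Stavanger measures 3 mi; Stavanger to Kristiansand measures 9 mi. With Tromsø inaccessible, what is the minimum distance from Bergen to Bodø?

Some routes from Bergen to Bodø avoiding Tromsø:
Bergen-Kristiansand-Bodø: 4 + 8 = 12
Bergen-Stavanger-Bodø: 8 + 3 = 11
Bergen-Oslo-Stavanger-Bodø: 7 + 3 + 3 = 13
Bergen-Oslo-Bodø: 7 + 6 = 13
Shortest: 11 mi.

11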